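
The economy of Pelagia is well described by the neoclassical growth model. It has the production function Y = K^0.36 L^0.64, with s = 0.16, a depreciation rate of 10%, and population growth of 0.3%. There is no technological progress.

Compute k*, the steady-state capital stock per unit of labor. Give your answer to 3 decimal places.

In steady state, investment equals break-even investment: s·k^α = (n + δ)·k.
Rearranging, k^(1−α) = s / (n + δ).
k^0.64 = 0.16 / (0.003 + 0.100) = 0.16 / 0.103 = 1.5534
k* = 1.5534^(1/0.64) ≈ 1.9901

k* = 1.990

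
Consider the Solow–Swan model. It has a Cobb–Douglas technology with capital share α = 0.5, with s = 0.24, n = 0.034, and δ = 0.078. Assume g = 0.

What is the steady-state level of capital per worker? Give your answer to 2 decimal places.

k* = 4.59

Steady state requires s·f(k) = (n + δ)·k, i.e. s·k^α = (n + δ)·k.
Rearranging, k^(1−α) = s / (n + δ).
k^0.5 = 0.24 / (0.034 + 0.078) = 0.24 / 0.112 = 2.1429
k* = 2.1429^(1/0.5) ≈ 4.5920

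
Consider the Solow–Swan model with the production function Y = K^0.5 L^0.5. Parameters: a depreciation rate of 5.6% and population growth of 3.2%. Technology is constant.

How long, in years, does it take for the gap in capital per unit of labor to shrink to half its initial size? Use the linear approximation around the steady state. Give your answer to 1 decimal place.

Near the steady state the convergence rate is λ = (1 − α)(n + δ).
λ = (1 − 0.5) × 0.088 = 0.5 × 0.088 = 0.0440
Half-life = ln 2 / λ = 0.6931 / 0.0440 ≈ 15.75 years

t_½ ≈ 15.8 years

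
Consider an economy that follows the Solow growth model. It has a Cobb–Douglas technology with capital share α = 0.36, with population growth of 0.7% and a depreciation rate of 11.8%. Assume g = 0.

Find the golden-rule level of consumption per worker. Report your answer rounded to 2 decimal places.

At the golden rule, f'(k) = n + δ, so α·k^(α−1) = n + δ and k_gold = (α/(n + δ))^(1/(1−α)).
k_gold = (0.36/0.125)^(1/0.64) = 2.8800^1.5625 ≈ 5.2216
c_gold = f(k_gold) − (n + δ)·k_gold = 1.8130 − 0.125×5.2216 ≈ 1.1603

c_gold ≈ 1.16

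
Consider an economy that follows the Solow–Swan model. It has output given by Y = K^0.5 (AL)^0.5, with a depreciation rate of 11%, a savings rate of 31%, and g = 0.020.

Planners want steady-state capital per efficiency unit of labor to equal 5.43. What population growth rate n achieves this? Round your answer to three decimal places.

n ≈ 0.003

Steady state requires s·f(k) = (n + g + δ)·k, i.e. s·k^α = (n + g + δ)·k.
So s / (n + g + δ) = (k*)^(1−α) = 5.43^0.5 = 2.3302.
Therefore n + g + δ = s / 2.3302 = 0.31 / 2.3302 = 0.1330, so n = 0.1330 − 0.130 = 0.0030.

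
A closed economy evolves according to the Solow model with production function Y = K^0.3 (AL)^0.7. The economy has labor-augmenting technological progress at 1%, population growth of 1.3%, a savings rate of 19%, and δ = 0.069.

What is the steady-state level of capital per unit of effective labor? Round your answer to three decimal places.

Steady state requires s·f(k) = (n + g + δ)·k, i.e. s·k^α = (n + g + δ)·k.
Rearranging, k^(1−α) = s / (n + g + δ).
k^0.7 = 0.19 / (0.013 + 0.010 + 0.069) = 0.19 / 0.092 = 2.0652
k* = 2.0652^(1/0.7) ≈ 2.8180

k* = 2.818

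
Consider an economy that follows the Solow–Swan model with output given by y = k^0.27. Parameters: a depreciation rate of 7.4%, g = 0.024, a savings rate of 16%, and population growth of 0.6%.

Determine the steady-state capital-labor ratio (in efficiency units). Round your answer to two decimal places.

At the steady state, Δk = 0, so s·k^α = (n + g + δ)·k.
Dividing both sides by k: k^(1−α) = s / (n + g + δ).
k^0.73 = 0.16 / (0.006 + 0.024 + 0.074) = 0.16 / 0.104 = 1.5385
k* = 1.5385^(1/0.73) ≈ 1.8043

k* ≈ 1.80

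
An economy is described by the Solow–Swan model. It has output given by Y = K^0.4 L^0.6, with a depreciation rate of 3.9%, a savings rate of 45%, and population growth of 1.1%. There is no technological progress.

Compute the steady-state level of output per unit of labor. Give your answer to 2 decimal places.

y* = 4.33

Steady state requires s·f(k) = (n + δ)·k, i.e. s·k^α = (n + δ)·k.
Rearranging, k^(1−α) = s / (n + δ).
k^0.6 = 0.45 / (0.011 + 0.039) = 0.45 / 0.050 = 9.0000
k* = 9.0000^(1/0.6) ≈ 38.9407
y* = (k*)^α = 38.9407^0.4 ≈ 4.3267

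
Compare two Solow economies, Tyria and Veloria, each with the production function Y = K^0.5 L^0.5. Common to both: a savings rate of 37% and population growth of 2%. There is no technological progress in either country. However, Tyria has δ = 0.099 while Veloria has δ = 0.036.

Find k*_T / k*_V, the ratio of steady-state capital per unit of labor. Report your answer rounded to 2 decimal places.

Steady-state k* = [s/(n + δ)]^(1/(1−α)), so the ratio is [ (s_T/(n + δ)_T) / (s_V/(n + δ)_V) ]^2.
s_T/(n + δ)_T = 0.37/0.119 = 3.1092; s_V/(n + δ)_V = 0.37/0.056 = 6.6071.
Ratio = (3.1092/6.6071)^2 = 0.4706^2 ≈ 0.2215

ratio ≈ 0.22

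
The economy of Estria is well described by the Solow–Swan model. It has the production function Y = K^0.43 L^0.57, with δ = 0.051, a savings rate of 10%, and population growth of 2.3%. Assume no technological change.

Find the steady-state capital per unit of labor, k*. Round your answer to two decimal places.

k* ≈ 1.70

In steady state, investment equals break-even investment: s·k^α = (n + δ)·k.
Rearranging, k^(1−α) = s / (n + δ).
k^0.57 = 0.10 / (0.023 + 0.051) = 0.10 / 0.074 = 1.3514
k* = 1.3514^(1/0.57) ≈ 1.6961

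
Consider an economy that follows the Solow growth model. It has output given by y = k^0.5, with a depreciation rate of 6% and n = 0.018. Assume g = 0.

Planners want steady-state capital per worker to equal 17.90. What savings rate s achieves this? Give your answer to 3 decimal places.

s ≈ 0.330

Steady state requires s·f(k) = (n + δ)·k, i.e. s·k^α = (n + δ)·k.
So s / (n + δ) = (k*)^(1−α) = 17.90^0.5 = 4.2308.
Therefore s = 4.2308 × (n + δ) = 4.2308 × 0.078 = 0.3300.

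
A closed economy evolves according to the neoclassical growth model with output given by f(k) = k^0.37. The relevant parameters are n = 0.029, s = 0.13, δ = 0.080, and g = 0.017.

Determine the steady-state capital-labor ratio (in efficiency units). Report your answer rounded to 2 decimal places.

k* ≈ 1.05

In steady state, investment equals break-even investment: s·k^α = (n + g + δ)·k.
Rearranging, k^(1−α) = s / (n + g + δ).
k^0.63 = 0.13 / (0.029 + 0.017 + 0.080) = 0.13 / 0.126 = 1.0317
k* = 1.0317^(1/0.63) ≈ 1.0508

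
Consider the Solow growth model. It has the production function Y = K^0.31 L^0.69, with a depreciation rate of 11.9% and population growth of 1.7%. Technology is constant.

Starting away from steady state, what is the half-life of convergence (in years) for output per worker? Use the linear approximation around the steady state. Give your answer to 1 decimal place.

Near the steady state the convergence rate is λ = (1 − α)(n + δ).
λ = (1 − 0.31) × 0.136 = 0.69 × 0.136 = 0.09384
Half-life = ln 2 / λ = 0.6931 / 0.09384 ≈ 7.39 years

t_½ ≈ 7.4 years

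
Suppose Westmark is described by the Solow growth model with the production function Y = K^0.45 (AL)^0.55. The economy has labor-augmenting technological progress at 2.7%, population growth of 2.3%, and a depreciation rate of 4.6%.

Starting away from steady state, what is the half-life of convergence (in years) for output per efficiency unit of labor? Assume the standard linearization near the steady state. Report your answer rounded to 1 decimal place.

t_½ ≈ 13.1 years

Near the steady state the convergence rate is λ = (1 − α)(n + g + δ).
λ = (1 − 0.45) × 0.096 = 0.55 × 0.096 = 0.0528
Half-life = ln 2 / λ = 0.6931 / 0.0528 ≈ 13.13 years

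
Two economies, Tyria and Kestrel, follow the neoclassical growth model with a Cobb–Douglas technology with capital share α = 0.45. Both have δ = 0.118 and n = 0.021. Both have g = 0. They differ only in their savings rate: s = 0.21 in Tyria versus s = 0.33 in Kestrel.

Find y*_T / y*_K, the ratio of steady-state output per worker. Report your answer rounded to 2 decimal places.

Steady-state y* = [s/(n + δ)]^(α/(1−α)), so the ratio is [ (s_T/(n + δ)_T) / (s_K/(n + δ)_K) ]^0.8182.
s_T/(n + δ)_T = 0.21/0.139 = 1.5108; s_K/(n + δ)_K = 0.33/0.139 = 2.3741.
Ratio = (1.5108/2.3741)^0.8182 = 0.6364^0.8182 ≈ 0.6909

ratio ≈ 0.69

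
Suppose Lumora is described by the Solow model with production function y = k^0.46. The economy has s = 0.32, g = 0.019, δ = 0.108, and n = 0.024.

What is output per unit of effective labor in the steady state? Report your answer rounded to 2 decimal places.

In steady state, investment equals break-even investment: s·k^α = (n + g + δ)·k.
Dividing both sides by k: k^(1−α) = s / (n + g + δ).
k^0.54 = 0.32 / (0.024 + 0.019 + 0.108) = 0.32 / 0.151 = 2.1192
k* = 2.1192^(1/0.54) ≈ 4.0181
y* = (k*)^α = 4.0181^0.46 ≈ 1.8960

y* ≈ 1.90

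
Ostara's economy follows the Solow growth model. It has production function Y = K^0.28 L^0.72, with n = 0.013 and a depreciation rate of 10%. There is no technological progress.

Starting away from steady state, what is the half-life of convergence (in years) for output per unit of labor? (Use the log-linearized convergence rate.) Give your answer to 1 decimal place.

Near the steady state the convergence rate is λ = (1 − α)(n + δ).
λ = (1 − 0.28) × 0.113 = 0.72 × 0.113 = 0.08136
Half-life = ln 2 / λ = 0.6931 / 0.08136 ≈ 8.52 years

t_½ ≈ 8.5 years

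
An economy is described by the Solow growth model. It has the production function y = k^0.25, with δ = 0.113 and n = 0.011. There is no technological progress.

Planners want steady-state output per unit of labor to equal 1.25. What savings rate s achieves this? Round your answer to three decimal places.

s ≈ 0.242

Steady state requires s·f(k) = (n + δ)·k, i.e. s·k^α = (n + δ)·k.
Since y* = [s/(n + δ)]^(α/(1−α)), we have s/(n + δ) = (y*)^((1−α)/α) = 1.25^3 = 1.9531.
Therefore s = 1.9531 × (n + δ) = 1.9531 × 0.124 = 0.2422.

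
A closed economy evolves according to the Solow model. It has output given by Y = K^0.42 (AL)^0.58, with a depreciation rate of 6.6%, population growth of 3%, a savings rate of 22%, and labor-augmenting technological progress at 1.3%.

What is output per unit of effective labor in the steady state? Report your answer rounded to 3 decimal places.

Steady state requires s·f(k) = (n + g + δ)·k, i.e. s·k^α = (n + g + δ)·k.
Dividing both sides by k: k^(1−α) = s / (n + g + δ).
k^0.58 = 0.22 / (0.030 + 0.013 + 0.066) = 0.22 / 0.109 = 2.0183
k* = 2.0183^(1/0.58) ≈ 3.3561
y* = (k*)^α = 3.3561^0.42 ≈ 1.6628

y* ≈ 1.663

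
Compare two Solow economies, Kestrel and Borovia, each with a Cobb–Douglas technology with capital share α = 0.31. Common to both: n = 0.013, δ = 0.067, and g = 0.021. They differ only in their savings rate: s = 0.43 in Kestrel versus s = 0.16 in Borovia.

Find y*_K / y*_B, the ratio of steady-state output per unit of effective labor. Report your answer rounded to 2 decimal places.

Steady-state y* = [s/(n + g + δ)]^(α/(1−α)), so the ratio is [ (s_K/(n + g + δ)_K) / (s_B/(n + g + δ)_B) ]^0.4493.
s_K/(n + g + δ)_K = 0.43/0.101 = 4.2574; s_B/(n + g + δ)_B = 0.16/0.101 = 1.5842.
Ratio = (4.2574/1.5842)^0.4493 = 2.6874^0.4493 ≈ 1.5592

y*_K / y*_B ≈ 1.56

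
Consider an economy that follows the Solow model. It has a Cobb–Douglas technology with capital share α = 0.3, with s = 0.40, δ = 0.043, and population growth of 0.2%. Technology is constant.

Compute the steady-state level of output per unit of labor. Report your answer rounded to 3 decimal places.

y* = 2.551

At the steady state, Δk = 0, so s·k^α = (n + δ)·k.
Dividing both sides by k: k^(1−α) = s / (n + δ).
k^0.7 = 0.40 / (0.002 + 0.043) = 0.40 / 0.045 = 8.8889
k* = 8.8889^(1/0.7) ≈ 22.6724
y* = (k*)^α = 22.6724^0.3 ≈ 2.5506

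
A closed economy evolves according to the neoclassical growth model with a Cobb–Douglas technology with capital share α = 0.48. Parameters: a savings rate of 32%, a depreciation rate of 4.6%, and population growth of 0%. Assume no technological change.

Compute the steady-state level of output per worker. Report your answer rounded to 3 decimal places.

y* ≈ 5.992

At the steady state, Δk = 0, so s·k^α = (n + δ)·k.
Rearranging, k^(1−α) = s / (n + δ).
k^0.52 = 0.32 / (0.000 + 0.046) = 0.32 / 0.046 = 6.9565
k* = 6.9565^(1/0.52) ≈ 41.6852
y* = (k*)^α = 41.6852^0.48 ≈ 5.9923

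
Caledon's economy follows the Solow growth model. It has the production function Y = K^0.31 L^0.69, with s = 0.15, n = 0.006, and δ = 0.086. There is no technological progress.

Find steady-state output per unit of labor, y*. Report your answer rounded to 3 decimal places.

y* ≈ 1.246

Steady state requires s·f(k) = (n + δ)·k, i.e. s·k^α = (n + δ)·k.
Rearranging, k^(1−α) = s / (n + δ).
k^0.69 = 0.15 / (0.006 + 0.086) = 0.15 / 0.092 = 1.6304
k* = 1.6304^(1/0.69) ≈ 2.0308
y* = (k*)^α = 2.0308^0.31 ≈ 1.2456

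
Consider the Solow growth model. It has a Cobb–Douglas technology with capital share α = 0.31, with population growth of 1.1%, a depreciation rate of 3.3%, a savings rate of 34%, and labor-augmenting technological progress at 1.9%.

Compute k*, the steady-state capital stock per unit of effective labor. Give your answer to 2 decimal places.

Steady state requires s·f(k) = (n + g + δ)·k, i.e. s·k^α = (n + g + δ)·k.
Dividing both sides by k: k^(1−α) = s / (n + g + δ).
k^0.69 = 0.34 / (0.011 + 0.019 + 0.033) = 0.34 / 0.063 = 5.3968
k* = 5.3968^(1/0.69) ≈ 11.5098

k* = 11.51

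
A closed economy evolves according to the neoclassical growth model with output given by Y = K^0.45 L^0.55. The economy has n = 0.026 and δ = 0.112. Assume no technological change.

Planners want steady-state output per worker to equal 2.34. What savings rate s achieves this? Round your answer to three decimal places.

At the steady state, Δk = 0, so s·k^α = (n + δ)·k.
Since y* = [s/(n + δ)]^(α/(1−α)), we have s/(n + δ) = (y*)^((1−α)/α) = 2.34^1.2222 = 2.8265.
Therefore s = 2.8265 × (n + δ) = 2.8265 × 0.138 = 0.3901.

s ≈ 0.390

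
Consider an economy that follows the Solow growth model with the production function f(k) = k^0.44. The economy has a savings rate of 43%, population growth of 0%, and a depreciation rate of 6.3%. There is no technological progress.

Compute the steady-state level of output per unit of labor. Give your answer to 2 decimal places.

At the steady state, Δk = 0, so s·k^α = (n + δ)·k.
Dividing both sides by k: k^(1−α) = s / (n + δ).
k^0.56 = 0.43 / (0.000 + 0.063) = 0.43 / 0.063 = 6.8254
k* = 6.8254^(1/0.56) ≈ 30.8684
y* = (k*)^α = 30.8684^0.44 ≈ 4.5226

y* = 4.52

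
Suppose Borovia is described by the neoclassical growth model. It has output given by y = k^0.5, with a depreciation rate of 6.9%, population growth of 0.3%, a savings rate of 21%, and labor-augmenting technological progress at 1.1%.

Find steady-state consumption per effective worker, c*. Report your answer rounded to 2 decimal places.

Steady state requires s·f(k) = (n + g + δ)·k, i.e. s·k^α = (n + g + δ)·k.
Dividing both sides by k: k^(1−α) = s / (n + g + δ).
k^0.5 = 0.21 / (0.003 + 0.011 + 0.069) = 0.21 / 0.083 = 2.5301
k* = 2.5301^(1/0.5) ≈ 6.4014
y* = (k*)^α = 6.4014^0.5 ≈ 2.5301
c* = (1 − s)·y* = (1 − 0.21) × 2.5301 ≈ 1.9988

c* = 2.00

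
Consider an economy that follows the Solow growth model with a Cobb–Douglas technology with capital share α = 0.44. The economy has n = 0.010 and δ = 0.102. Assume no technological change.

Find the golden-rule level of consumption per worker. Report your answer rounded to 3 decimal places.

c_gold ≈ 1.641

At the golden rule, f'(k) = n + δ, so α·k^(α−1) = n + δ and k_gold = (α/(n + δ))^(1/(1−α)).
k_gold = (0.44/0.112)^(1/0.56) = 3.9286^1.7857 ≈ 11.5115
c_gold = f(k_gold) − (n + δ)·k_gold = 2.9302 − 0.112×11.5115 ≈ 1.6409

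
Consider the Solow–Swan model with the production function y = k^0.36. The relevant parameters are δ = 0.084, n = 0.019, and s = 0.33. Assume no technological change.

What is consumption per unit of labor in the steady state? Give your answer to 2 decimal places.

c* ≈ 1.29

Steady state requires s·f(k) = (n + δ)·k, i.e. s·k^α = (n + δ)·k.
Dividing both sides by k: k^(1−α) = s / (n + δ).
k^0.64 = 0.33 / (0.019 + 0.084) = 0.33 / 0.103 = 3.2039
k* = 3.2039^(1/0.64) ≈ 6.1677
y* = (k*)^α = 6.1677^0.36 ≈ 1.9251
c* = (1 − s)·y* = (1 − 0.33) × 1.9251 ≈ 1.2898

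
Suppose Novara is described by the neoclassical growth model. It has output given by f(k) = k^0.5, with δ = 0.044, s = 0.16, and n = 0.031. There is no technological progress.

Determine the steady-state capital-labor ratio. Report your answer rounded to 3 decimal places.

At the steady state, Δk = 0, so s·k^α = (n + δ)·k.
Rearranging, k^(1−α) = s / (n + δ).
k^0.5 = 0.16 / (0.031 + 0.044) = 0.16 / 0.075 = 2.1333
k* = 2.1333^(1/0.5) ≈ 4.5510

k* ≈ 4.551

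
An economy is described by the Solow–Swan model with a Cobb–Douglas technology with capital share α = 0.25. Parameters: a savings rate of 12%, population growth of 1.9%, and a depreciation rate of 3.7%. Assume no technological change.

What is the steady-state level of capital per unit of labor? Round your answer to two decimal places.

k* ≈ 2.76

Steady state requires s·f(k) = (n + δ)·k, i.e. s·k^α = (n + δ)·k.
Rearranging, k^(1−α) = s / (n + δ).
k^0.75 = 0.12 / (0.019 + 0.037) = 0.12 / 0.056 = 2.1429
k* = 2.1429^(1/0.75) ≈ 2.7627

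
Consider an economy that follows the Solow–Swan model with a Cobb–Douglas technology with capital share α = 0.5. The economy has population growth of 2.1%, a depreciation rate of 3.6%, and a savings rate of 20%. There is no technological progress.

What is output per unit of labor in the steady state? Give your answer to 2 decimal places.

In steady state, investment equals break-even investment: s·k^α = (n + δ)·k.
Dividing both sides by k: k^(1−α) = s / (n + δ).
k^0.5 = 0.20 / (0.021 + 0.036) = 0.20 / 0.057 = 3.5088
k* = 3.5088^(1/0.5) ≈ 12.3117
y* = (k*)^α = 12.3117^0.5 ≈ 3.5088

y* ≈ 3.51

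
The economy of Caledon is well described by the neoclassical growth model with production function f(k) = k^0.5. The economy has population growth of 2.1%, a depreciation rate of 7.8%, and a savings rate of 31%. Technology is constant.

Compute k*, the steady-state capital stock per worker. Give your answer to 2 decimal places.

Steady state requires s·f(k) = (n + δ)·k, i.e. s·k^α = (n + δ)·k.
Rearranging, k^(1−α) = s / (n + δ).
k^0.5 = 0.31 / (0.021 + 0.078) = 0.31 / 0.099 = 3.1313
k* = 3.1313^(1/0.5) ≈ 9.8050

k* ≈ 9.81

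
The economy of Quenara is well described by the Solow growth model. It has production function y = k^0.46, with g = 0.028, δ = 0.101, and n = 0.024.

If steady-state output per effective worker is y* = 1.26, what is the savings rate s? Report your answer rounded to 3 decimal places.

At the steady state, Δk = 0, so s·k^α = (n + g + δ)·k.
Since y* = [s/(n + g + δ)]^(α/(1−α)), we have s/(n + g + δ) = (y*)^((1−α)/α) = 1.26^1.1739 = 1.3117.
Therefore s = 1.3117 × (n + g + δ) = 1.3117 × 0.153 = 0.2007.

s ≈ 0.201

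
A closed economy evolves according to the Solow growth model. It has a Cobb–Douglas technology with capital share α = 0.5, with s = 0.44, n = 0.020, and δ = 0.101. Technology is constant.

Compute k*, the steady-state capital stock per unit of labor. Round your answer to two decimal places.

k* = 13.22

In steady state, investment equals break-even investment: s·k^α = (n + δ)·k.
Dividing both sides by k: k^(1−α) = s / (n + δ).
k^0.5 = 0.44 / (0.020 + 0.101) = 0.44 / 0.121 = 3.6364
k* = 3.6364^(1/0.5) ≈ 13.2234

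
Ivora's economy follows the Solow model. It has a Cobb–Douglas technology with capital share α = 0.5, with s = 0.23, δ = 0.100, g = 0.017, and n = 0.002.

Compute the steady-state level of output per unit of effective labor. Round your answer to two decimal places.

y* = 1.93

Steady state requires s·f(k) = (n + g + δ)·k, i.e. s·k^α = (n + g + δ)·k.
Rearranging, k^(1−α) = s / (n + g + δ).
k^0.5 = 0.23 / (0.002 + 0.017 + 0.100) = 0.23 / 0.119 = 1.9328
k* = 1.9328^(1/0.5) ≈ 3.7357
y* = (k*)^α = 3.7357^0.5 ≈ 1.9328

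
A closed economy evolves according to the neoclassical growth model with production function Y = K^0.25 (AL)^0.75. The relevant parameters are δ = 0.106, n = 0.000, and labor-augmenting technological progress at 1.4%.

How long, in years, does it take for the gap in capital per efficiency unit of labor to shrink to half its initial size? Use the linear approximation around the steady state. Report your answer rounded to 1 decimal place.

Near the steady state the convergence rate is λ = (1 − α)(n + g + δ).
λ = (1 − 0.25) × 0.120 = 0.75 × 0.120 = 0.0900
Half-life = ln 2 / λ = 0.6931 / 0.0900 ≈ 7.70 years

t_½ ≈ 7.7 years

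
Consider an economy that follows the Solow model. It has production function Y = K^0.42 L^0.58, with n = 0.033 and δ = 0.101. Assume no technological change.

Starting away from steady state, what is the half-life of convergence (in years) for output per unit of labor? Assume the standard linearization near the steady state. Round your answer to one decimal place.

about 8.9 years

Near the steady state the convergence rate is λ = (1 − α)(n + δ).
λ = (1 − 0.42) × 0.134 = 0.58 × 0.134 = 0.07772
Half-life = ln 2 / λ = 0.6931 / 0.07772 ≈ 8.92 years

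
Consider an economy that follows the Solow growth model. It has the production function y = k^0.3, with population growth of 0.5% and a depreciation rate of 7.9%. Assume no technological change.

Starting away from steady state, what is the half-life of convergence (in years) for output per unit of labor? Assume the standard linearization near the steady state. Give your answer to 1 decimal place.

half-life ≈ 11.8 years

Near the steady state the convergence rate is λ = (1 − α)(n + δ).
λ = (1 − 0.3) × 0.084 = 0.7 × 0.084 = 0.0588
Half-life = ln 2 / λ = 0.6931 / 0.0588 ≈ 11.79 years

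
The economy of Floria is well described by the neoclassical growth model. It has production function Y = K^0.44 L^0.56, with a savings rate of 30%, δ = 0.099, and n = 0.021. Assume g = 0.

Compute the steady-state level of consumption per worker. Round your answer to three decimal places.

Steady state requires s·f(k) = (n + δ)·k, i.e. s·k^α = (n + δ)·k.
Rearranging, k^(1−α) = s / (n + δ).
k^0.56 = 0.30 / (0.021 + 0.099) = 0.30 / 0.120 = 2.5000
k* = 2.5000^(1/0.56) ≈ 5.1358
y* = (k*)^α = 5.1358^0.44 ≈ 2.0543
c* = (1 − s)·y* = (1 − 0.30) × 2.0543 ≈ 1.4380

c* = 1.438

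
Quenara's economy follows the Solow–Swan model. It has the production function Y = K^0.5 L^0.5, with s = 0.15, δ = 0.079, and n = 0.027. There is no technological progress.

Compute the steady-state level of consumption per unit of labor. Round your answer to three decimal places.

c* = 1.203

Steady state requires s·f(k) = (n + δ)·k, i.e. s·k^α = (n + δ)·k.
Rearranging, k^(1−α) = s / (n + δ).
k^0.5 = 0.15 / (0.027 + 0.079) = 0.15 / 0.106 = 1.4151
k* = 1.4151^(1/0.5) ≈ 2.0025
y* = (k*)^α = 2.0025^0.5 ≈ 1.4151
c* = (1 − s)·y* = (1 − 0.15) × 1.4151 ≈ 1.2028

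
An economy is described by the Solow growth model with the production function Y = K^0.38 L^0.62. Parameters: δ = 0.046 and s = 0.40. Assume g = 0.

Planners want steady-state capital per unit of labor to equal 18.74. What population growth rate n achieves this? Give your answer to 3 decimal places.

Steady state requires s·f(k) = (n + δ)·k, i.e. s·k^α = (n + δ)·k.
So s / (n + δ) = (k*)^(1−α) = 18.74^0.62 = 6.1534.
Therefore n + δ = s / 6.1534 = 0.40 / 6.1534 = 0.0650, so n = 0.0650 − 0.046 = 0.0190.

n ≈ 0.019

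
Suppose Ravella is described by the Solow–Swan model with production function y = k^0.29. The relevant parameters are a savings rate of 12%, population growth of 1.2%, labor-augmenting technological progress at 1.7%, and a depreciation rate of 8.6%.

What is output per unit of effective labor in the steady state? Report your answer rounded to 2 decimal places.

In steady state, investment equals break-even investment: s·k^α = (n + g + δ)·k.
Dividing both sides by k: k^(1−α) = s / (n + g + δ).
k^0.71 = 0.12 / (0.012 + 0.017 + 0.086) = 0.12 / 0.115 = 1.0435
k* = 1.0435^(1/0.71) ≈ 1.0618
y* = (k*)^α = 1.0618^0.29 ≈ 1.0175

y* ≈ 1.02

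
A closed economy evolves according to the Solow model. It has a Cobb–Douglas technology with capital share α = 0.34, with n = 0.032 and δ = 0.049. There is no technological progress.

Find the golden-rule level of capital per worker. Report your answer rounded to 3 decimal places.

The golden rule sets f'(k) = n + δ, i.e. α·k^(α−1) = n + δ.
So k^(1−α) = α / (n + δ) = 0.34 / 0.081 = 4.1975.
k_gold = 4.1975^(1/0.66) ≈ 8.7887

k_gold ≈ 8.789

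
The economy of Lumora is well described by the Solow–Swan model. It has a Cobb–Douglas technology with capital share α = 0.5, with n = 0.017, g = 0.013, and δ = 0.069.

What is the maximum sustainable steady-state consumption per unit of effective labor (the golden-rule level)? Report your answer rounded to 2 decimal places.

c_gold ≈ 2.53

At the golden rule, f'(k) = n + g + δ, so α·k^(α−1) = n + g + δ and k_gold = (α/(n + g + δ))^(1/(1−α)).
k_gold = (0.5/0.099)^(1/0.5) = 5.0505^2 ≈ 25.5076
c_gold = f(k_gold) − (n + g + δ)·k_gold = 5.0505 − 0.099×25.5076 ≈ 2.5252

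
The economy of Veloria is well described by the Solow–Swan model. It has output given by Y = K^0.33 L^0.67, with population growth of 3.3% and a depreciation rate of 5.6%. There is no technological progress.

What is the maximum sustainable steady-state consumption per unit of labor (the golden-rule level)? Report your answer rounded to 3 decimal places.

At the golden rule, f'(k) = n + δ, so α·k^(α−1) = n + δ and k_gold = (α/(n + δ))^(1/(1−α)).
k_gold = (0.33/0.089)^(1/0.67) = 3.7079^1.4925 ≈ 7.0701
c_gold = f(k_gold) − (n + δ)·k_gold = 1.9068 − 0.089×7.0701 ≈ 1.2776

c_gold ≈ 1.278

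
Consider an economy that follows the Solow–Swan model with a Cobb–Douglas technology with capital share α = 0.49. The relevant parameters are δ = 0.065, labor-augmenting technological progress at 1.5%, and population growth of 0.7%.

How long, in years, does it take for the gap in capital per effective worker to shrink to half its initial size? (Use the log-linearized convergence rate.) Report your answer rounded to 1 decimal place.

Near the steady state the convergence rate is λ = (1 − α)(n + g + δ).
λ = (1 − 0.49) × 0.087 = 0.51 × 0.087 = 0.04437
Half-life = ln 2 / λ = 0.6931 / 0.04437 ≈ 15.62 years

t_½ ≈ 15.6 years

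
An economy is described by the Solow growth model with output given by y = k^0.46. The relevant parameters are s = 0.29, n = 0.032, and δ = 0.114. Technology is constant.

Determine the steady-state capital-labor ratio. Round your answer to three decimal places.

k* = 3.564

Steady state requires s·f(k) = (n + δ)·k, i.e. s·k^α = (n + δ)·k.
Dividing both sides by k: k^(1−α) = s / (n + δ).
k^0.54 = 0.29 / (0.032 + 0.114) = 0.29 / 0.146 = 1.9863
k* = 1.9863^(1/0.54) ≈ 3.5640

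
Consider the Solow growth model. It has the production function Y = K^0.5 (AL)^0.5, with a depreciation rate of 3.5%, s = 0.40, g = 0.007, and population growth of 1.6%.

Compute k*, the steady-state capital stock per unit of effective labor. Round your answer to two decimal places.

k* = 47.56

Steady state requires s·f(k) = (n + g + δ)·k, i.e. s·k^α = (n + g + δ)·k.
Dividing both sides by k: k^(1−α) = s / (n + g + δ).
k^0.5 = 0.40 / (0.016 + 0.007 + 0.035) = 0.40 / 0.058 = 6.8966
k* = 6.8966^(1/0.5) ≈ 47.5631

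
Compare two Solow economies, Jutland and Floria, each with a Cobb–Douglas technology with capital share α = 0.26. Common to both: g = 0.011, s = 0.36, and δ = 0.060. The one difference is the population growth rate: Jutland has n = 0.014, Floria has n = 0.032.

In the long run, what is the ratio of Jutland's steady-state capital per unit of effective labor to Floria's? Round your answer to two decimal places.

Steady-state k* = [s/(n + g + δ)]^(1/(1−α)), so the ratio is [ (s_J/(n + g + δ)_J) / (s_F/(n + g + δ)_F) ]^1.3514.
s_J/(n + g + δ)_J = 0.36/0.085 = 4.2353; s_F/(n + g + δ)_F = 0.36/0.103 = 3.4951.
Ratio = (4.2353/3.4951)^1.3514 = 1.2118^1.3514 ≈ 1.2964

ratio ≈ 1.30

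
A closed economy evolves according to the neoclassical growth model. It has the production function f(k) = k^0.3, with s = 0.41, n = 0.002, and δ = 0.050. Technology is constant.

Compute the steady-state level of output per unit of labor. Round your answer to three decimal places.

Steady state requires s·f(k) = (n + δ)·k, i.e. s·k^α = (n + δ)·k.
Dividing both sides by k: k^(1−α) = s / (n + δ).
k^0.7 = 0.41 / (0.002 + 0.050) = 0.41 / 0.052 = 7.8846
k* = 7.8846^(1/0.7) ≈ 19.1035
y* = (k*)^α = 19.1035^0.3 ≈ 2.4229

y* ≈ 2.423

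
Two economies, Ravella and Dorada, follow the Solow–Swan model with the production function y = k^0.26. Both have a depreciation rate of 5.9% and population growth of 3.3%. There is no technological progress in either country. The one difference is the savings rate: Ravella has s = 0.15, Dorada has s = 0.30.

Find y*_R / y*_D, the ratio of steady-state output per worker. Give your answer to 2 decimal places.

Steady-state y* = [s/(n + δ)]^(α/(1−α)), so the ratio is [ (s_R/(n + δ)_R) / (s_D/(n + δ)_D) ]^0.3514.
s_R/(n + δ)_R = 0.15/0.092 = 1.6304; s_D/(n + δ)_D = 0.30/0.092 = 3.2609.
Ratio = (1.6304/3.2609)^0.3514 = 0.5000^0.3514 ≈ 0.7838

y*_R / y*_D ≈ 0.78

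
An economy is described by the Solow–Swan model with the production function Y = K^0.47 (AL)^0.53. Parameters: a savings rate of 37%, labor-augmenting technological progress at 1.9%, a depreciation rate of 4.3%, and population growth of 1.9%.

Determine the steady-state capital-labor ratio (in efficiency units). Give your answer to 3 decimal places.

k* ≈ 17.569

In steady state, investment equals break-even investment: s·k^α = (n + g + δ)·k.
Dividing both sides by k: k^(1−α) = s / (n + g + δ).
k^0.53 = 0.37 / (0.019 + 0.019 + 0.043) = 0.37 / 0.081 = 4.5679
k* = 4.5679^(1/0.53) ≈ 17.5691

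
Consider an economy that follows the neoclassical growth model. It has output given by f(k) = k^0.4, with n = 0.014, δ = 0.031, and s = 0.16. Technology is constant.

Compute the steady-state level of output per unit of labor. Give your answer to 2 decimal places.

y* ≈ 2.33

At the steady state, Δk = 0, so s·k^α = (n + δ)·k.
Rearranging, k^(1−α) = s / (n + δ).
k^0.6 = 0.16 / (0.014 + 0.031) = 0.16 / 0.045 = 3.5556
k* = 3.5556^(1/0.6) ≈ 8.2830
y* = (k*)^α = 8.2830^0.4 ≈ 2.3296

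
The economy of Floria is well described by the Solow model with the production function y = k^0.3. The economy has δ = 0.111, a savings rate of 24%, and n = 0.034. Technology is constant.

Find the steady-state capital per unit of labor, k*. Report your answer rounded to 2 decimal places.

k* ≈ 2.05

In steady state, investment equals break-even investment: s·k^α = (n + δ)·k.
Dividing both sides by k: k^(1−α) = s / (n + δ).
k^0.7 = 0.24 / (0.034 + 0.111) = 0.24 / 0.145 = 1.6552
k* = 1.6552^(1/0.7) ≈ 2.0542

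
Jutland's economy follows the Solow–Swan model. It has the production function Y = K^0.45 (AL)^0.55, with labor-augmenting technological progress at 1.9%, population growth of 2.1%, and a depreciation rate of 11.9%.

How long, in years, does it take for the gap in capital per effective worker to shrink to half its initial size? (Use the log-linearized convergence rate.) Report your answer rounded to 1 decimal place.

Near the steady state the convergence rate is λ = (1 − α)(n + g + δ).
λ = (1 − 0.45) × 0.159 = 0.55 × 0.159 = 0.08745
Half-life = ln 2 / λ = 0.6931 / 0.08745 ≈ 7.93 years

about 7.9 years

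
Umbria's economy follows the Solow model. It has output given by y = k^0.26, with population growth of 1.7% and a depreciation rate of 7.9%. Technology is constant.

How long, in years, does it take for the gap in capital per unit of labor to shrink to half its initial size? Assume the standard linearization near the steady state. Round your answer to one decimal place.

Near the steady state the convergence rate is λ = (1 − α)(n + δ).
λ = (1 − 0.26) × 0.096 = 0.74 × 0.096 = 0.07104
Half-life = ln 2 / λ = 0.6931 / 0.07104 ≈ 9.76 years

about 9.8 years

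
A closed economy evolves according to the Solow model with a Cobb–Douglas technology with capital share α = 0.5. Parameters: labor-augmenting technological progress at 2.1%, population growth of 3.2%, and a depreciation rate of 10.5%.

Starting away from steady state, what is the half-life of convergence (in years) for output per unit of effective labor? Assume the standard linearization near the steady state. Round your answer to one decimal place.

Near the steady state the convergence rate is λ = (1 − α)(n + g + δ).
λ = (1 − 0.5) × 0.158 = 0.5 × 0.158 = 0.0790
Half-life = ln 2 / λ = 0.6931 / 0.0790 ≈ 8.77 years

half-life ≈ 8.8 years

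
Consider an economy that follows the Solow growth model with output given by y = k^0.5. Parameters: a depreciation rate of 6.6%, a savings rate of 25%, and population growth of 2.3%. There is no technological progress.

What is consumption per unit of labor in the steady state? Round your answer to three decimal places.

In steady state, investment equals break-even investment: s·k^α = (n + δ)·k.
Dividing both sides by k: k^(1−α) = s / (n + δ).
k^0.5 = 0.25 / (0.023 + 0.066) = 0.25 / 0.089 = 2.8090
k* = 2.8090^(1/0.5) ≈ 7.8905
y* = (k*)^α = 7.8905^0.5 ≈ 2.8090
c* = (1 − s)·y* = (1 − 0.25) × 2.8090 ≈ 2.1068

c* ≈ 2.107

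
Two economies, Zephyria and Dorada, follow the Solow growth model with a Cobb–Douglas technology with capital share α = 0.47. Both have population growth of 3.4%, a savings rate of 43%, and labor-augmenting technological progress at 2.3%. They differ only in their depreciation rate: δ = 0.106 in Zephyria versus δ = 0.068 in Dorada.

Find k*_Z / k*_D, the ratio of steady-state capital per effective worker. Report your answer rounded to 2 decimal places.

Steady-state k* = [s/(n + g + δ)]^(1/(1−α)), so the ratio is [ (s_Z/(n + g + δ)_Z) / (s_D/(n + g + δ)_D) ]^1.8868.
s_Z/(n + g + δ)_Z = 0.43/0.163 = 2.6380; s_D/(n + g + δ)_D = 0.43/0.125 = 3.4400.
Ratio = (2.6380/3.4400)^1.8868 = 0.7669^1.8868 ≈ 0.6061

k*_Z / k*_D ≈ 0.61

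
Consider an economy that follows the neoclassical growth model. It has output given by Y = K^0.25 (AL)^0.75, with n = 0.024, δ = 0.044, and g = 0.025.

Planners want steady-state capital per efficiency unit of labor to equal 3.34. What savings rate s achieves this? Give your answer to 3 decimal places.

Steady state requires s·f(k) = (n + g + δ)·k, i.e. s·k^α = (n + g + δ)·k.
So s / (n + g + δ) = (k*)^(1−α) = 3.34^0.75 = 2.4706.
Therefore s = 2.4706 × (n + g + δ) = 2.4706 × 0.093 = 0.2298.

s ≈ 0.230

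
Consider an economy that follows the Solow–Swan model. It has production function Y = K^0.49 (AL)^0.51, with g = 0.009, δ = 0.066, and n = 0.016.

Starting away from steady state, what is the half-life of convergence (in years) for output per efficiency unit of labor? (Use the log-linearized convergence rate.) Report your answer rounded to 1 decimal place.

half-life ≈ 14.9 years

Near the steady state the convergence rate is λ = (1 − α)(n + g + δ).
λ = (1 − 0.49) × 0.091 = 0.51 × 0.091 = 0.04641
Half-life = ln 2 / λ = 0.6931 / 0.04641 ≈ 14.93 years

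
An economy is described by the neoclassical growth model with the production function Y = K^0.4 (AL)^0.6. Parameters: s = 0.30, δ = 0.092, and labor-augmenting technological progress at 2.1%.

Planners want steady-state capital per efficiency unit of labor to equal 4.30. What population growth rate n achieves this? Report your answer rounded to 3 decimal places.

At the steady state, Δk = 0, so s·k^α = (n + g + δ)·k.
So s / (n + g + δ) = (k*)^(1−α) = 4.30^0.6 = 2.3993.
Therefore n + g + δ = s / 2.3993 = 0.30 / 2.3993 = 0.1250, so n = 0.1250 − 0.113 = 0.0120.

n ≈ 0.012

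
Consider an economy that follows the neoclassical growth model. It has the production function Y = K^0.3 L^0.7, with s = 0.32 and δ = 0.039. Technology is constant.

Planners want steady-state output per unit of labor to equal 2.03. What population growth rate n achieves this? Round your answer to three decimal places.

In steady state, investment equals break-even investment: s·k^α = (n + δ)·k.
Since y* = [s/(n + δ)]^(α/(1−α)), we have s/(n + δ) = (y*)^((1−α)/α) = 2.03^2.3333 = 5.2177.
Therefore n + δ = s / 5.2177 = 0.32 / 5.2177 = 0.0613, so n = 0.0613 − 0.039 = 0.0223.

n ≈ 0.022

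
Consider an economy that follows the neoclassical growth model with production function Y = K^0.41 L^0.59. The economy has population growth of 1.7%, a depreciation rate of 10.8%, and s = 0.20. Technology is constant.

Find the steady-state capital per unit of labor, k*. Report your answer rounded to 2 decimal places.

At the steady state, Δk = 0, so s·k^α = (n + δ)·k.
Dividing both sides by k: k^(1−α) = s / (n + δ).
k^0.59 = 0.20 / (0.017 + 0.108) = 0.20 / 0.125 = 1.6000
k* = 1.6000^(1/0.59) ≈ 2.2180

k* = 2.22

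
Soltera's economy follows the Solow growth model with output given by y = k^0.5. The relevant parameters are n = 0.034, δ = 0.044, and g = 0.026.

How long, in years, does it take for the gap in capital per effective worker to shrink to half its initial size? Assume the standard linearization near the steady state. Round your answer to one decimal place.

Near the steady state the convergence rate is λ = (1 − α)(n + g + δ).
λ = (1 − 0.5) × 0.104 = 0.5 × 0.104 = 0.0520
Half-life = ln 2 / λ = 0.6931 / 0.0520 ≈ 13.33 years

t_½ ≈ 13.3 years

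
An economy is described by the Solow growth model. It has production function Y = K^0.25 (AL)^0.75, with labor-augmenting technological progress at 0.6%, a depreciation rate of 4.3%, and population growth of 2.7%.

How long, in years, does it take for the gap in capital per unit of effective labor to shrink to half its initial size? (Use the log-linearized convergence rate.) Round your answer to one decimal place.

Near the steady state the convergence rate is λ = (1 − α)(n + g + δ).
λ = (1 − 0.25) × 0.076 = 0.75 × 0.076 = 0.0570
Half-life = ln 2 / λ = 0.6931 / 0.0570 ≈ 12.16 years

t_½ ≈ 12.2 years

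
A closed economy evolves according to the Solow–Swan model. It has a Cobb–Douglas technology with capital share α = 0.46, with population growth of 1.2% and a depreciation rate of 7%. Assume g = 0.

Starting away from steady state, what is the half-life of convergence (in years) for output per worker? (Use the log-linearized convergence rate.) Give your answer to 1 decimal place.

half-life ≈ 15.7 years

Near the steady state the convergence rate is λ = (1 − α)(n + δ).
λ = (1 − 0.46) × 0.082 = 0.54 × 0.082 = 0.04428
Half-life = ln 2 / λ = 0.6931 / 0.04428 ≈ 15.65 years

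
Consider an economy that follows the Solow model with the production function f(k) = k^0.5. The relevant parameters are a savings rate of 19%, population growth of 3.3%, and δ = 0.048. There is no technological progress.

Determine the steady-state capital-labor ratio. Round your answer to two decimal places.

k* ≈ 5.50

Steady state requires s·f(k) = (n + δ)·k, i.e. s·k^α = (n + δ)·k.
Dividing both sides by k: k^(1−α) = s / (n + δ).
k^0.5 = 0.19 / (0.033 + 0.048) = 0.19 / 0.081 = 2.3457
k* = 2.3457^(1/0.5) ≈ 5.5023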